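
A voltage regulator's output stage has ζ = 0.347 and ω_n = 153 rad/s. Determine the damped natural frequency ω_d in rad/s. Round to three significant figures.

ω_d ≈ 143 rad/s

ω_d = ω_n√(1−ζ²) = 153·√0.880 = 143 rad/s.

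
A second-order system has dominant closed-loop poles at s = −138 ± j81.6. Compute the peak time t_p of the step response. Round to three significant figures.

t_p = π/ω_d with ω_d = 81.6 (the imaginary part), so t_p = 0.0385 s.

t_p ≈ 0.0385 s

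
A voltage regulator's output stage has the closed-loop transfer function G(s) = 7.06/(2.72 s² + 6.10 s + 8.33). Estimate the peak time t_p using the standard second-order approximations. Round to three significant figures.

t_p ≈ 2.34 s

Dividing through by 2.72: denominator becomes s² + 2.243 s + 3.062.
So ω_n = √3.062 = 1.75 rad/s and ζ = 2.243/(2·1.75) = 0.641.
ω_d = ω_n√(1−ζ²) = 1.34 rad/s. t_p = π/ω_d = 2.34 s.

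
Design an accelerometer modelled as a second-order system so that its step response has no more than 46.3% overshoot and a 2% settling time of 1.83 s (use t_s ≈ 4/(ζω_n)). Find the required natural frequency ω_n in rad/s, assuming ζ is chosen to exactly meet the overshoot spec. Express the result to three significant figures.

ω_n ≈ 9.18 rad/s

Inverting the overshoot relation: ζ = |ln 0.463|/√(π² + ln²0.463) = 0.238.
Then ω_n = 4/(ζ t_s) = 4/(0.238 × 1.83) = 9.18 rad/s.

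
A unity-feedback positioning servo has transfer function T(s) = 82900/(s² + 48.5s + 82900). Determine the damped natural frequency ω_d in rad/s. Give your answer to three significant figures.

Comparing the denominator to s² + 2ζω_n s + ω_n²: ω_n = √82900 = 288 rad/s, and 2ζω_n = 48.5 so ζ = 48.5/(2·288) = 0.0842.
The damped frequency ω_d = ω_n√(1−ζ²) = 287 rad/s.

ω_d ≈ 287 rad/s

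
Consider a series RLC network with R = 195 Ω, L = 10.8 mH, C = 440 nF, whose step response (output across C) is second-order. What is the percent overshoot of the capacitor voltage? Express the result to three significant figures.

%OS ≈ 8.23%

For a series RLC circuit (capacitor voltage as output), ω_n = 1/√(LC) = 1/√(10.8 mH · 440 nF) = 14500 rad/s.
ζ = (R/2)·√(C/L) = (195/2)·√(440 nF/10.8 mH) = 0.622.
%OS = 100 e^{−πζ/√(1−ζ²)} with ζ = 0.622 gives 8.23%.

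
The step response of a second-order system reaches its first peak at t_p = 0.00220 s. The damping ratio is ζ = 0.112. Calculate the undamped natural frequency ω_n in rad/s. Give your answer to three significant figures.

Peak time t_p = π/ω_d, so ω_d = π/t_p = π/0.00220 = 1430 rad/s.
ω_n = ω_d/√(1−ζ²) = 1430/√0.987 = 1440 rad/s.

ω_n ≈ 1440 rad/s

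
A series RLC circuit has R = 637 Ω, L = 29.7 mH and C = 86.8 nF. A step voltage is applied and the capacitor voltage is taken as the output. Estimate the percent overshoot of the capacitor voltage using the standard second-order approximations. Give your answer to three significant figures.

For a series RLC circuit (capacitor voltage as output), ω_n = 1/√(LC) = 1/√(29.7 mH · 86.8 nF) = 19700 rad/s.
ζ = (R/2)·√(C/L) = (637/2)·√(86.8 nF/29.7 mH) = 0.544.
%OS = 100 e^{−πζ/√(1−ζ²)} with ζ = 0.544 gives 13.0%.

%OS ≈ 13.0%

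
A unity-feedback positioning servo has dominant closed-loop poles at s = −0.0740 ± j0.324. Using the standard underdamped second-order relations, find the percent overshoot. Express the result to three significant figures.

%OS ≈ 48.8%

With σ = 0.0740, ω_d = 0.324: ω_n = √(σ²+ω_d²) = 0.332 rad/s, ζ = σ/ω_n = 0.223.
Overshoot: exp(−π·0.223/√(1−0.223²)) = 0.488, i.e. 48.8%.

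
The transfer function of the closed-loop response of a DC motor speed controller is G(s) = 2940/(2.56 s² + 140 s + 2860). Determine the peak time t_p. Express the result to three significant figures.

t_p ≈ 0.163 s

Dividing through by 2.56: denominator becomes s² + 54.69 s + 1117.
So ω_n = √1117 = 33.4 rad/s and ζ = 54.69/(2·33.4) = 0.818.
ω_d = 33.4·√(1 − 0.818²) = 19.2 rad/s. t_p = π/ω_d = 0.163 s.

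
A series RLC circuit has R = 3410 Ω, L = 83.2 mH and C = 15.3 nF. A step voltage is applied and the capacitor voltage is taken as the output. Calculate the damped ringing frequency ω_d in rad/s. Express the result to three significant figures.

ω_d ≈ 19100 rad/s

For a series RLC circuit (capacitor voltage as output), ω_n = 1/√(LC) = 1/√(83.2 mH · 15.3 nF) = 28000 rad/s.
ζ = (R/2)·√(C/L) = (3410/2)·√(15.3 nF/83.2 mH) = 0.731.
ω_d = ω_n√(1−ζ²) = 19100 rad/s.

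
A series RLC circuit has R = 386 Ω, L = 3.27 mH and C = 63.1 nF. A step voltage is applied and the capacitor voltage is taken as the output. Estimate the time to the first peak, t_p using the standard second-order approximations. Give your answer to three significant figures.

For a series RLC circuit (capacitor voltage as output), ω_n = 1/√(LC) = 1/√(3.27 mH · 63.1 nF) = 69600 rad/s.
ζ = (R/2)·√(C/L) = (386/2)·√(63.1 nF/3.27 mH) = 0.848.
The damped frequency ω_d = ω_n√(1−ζ²) = 36900 rad/s. t_p = π/ω_d = 0.0000851 s.

t_p ≈ 0.0000851 s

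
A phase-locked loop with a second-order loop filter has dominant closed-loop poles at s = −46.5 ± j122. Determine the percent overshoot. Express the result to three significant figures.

%OS ≈ 30.2%

With σ = 46.5, ω_d = 122: ω_n = √(σ²+ω_d²) = 131 rad/s, ζ = σ/ω_n = 0.356.
%OS = 100 e^{−πζ/√(1−ζ²)} with ζ = 0.356 gives 30.2%.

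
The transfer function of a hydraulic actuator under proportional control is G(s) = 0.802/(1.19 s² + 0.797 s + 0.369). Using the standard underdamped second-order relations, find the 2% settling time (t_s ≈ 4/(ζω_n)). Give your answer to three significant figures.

Dividing through by 1.19: denominator becomes s² + 0.6697 s + 0.3101.
So ω_n = √0.3101 = 0.557 rad/s and ζ = 0.6697/(2·0.557) = 0.601.
t_s ≈ 4/(ζω_n) = 11.9 s.

t_s ≈ 11.9 s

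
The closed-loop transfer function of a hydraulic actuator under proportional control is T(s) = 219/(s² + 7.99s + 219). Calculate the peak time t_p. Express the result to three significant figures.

Matching coefficients with s² + 2ζω_n s + ω_n² gives ω_n² = 219 ⇒ ω_n = 14.8 rad/s, and ζ = 7.99/(2ω_n) = 0.270.
ω_d = 14.8·√(1 − 0.270²) = 14.2 rad/s. Then t_p = π/ω_d = 0.220 s.

t_p ≈ 0.220 s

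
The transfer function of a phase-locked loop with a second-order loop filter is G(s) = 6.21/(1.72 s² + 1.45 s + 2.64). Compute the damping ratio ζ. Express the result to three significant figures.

Dividing through by 1.72: denominator becomes s² + 0.8430 s + 1.535.
So ω_n = √1.535 = 1.24 rad/s and ζ = 0.8430/(2·1.24) = 0.340.

ζ ≈ 0.340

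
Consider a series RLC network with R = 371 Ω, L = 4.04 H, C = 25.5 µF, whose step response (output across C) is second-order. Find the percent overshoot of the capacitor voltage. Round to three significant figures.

For a series RLC circuit (capacitor voltage as output), ω_n = 1/√(LC) = 1/√(4.04 H · 25.5 µF) = 98.5 rad/s.
ζ = (R/2)·√(C/L) = (371/2)·√(25.5 µF/4.04 H) = 0.466.
Overshoot: exp(−π·0.466/√(1−0.466²)) = 0.191, i.e. 19.1%.

%OS ≈ 19.1%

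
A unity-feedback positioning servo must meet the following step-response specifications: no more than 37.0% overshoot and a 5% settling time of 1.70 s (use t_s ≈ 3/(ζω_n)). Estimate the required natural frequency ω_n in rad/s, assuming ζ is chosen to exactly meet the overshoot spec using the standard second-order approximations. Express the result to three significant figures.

ω_n ≈ 5.85 rad/s

ζ = −ln(OS)/√(π² + (ln OS)²). With OS = 0.370, ln OS = −0.9943 and ζ = 0.9943/3.295 = 0.302.
From t_s ≈ 3/(ζω_n): ω_n = 3/(ζ·t_s) = 3/(0.302·1.70) = 5.85 rad/s.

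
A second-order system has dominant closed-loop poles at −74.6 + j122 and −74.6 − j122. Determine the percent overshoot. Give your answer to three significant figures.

|pole| = ω_n = √(74.6² + 122²) = 143 rad/s; ζ = cos θ = σ/ω_n = 0.522.
%OS = 100 e^{−πζ/√(1−ζ²)} with ζ = 0.522 gives 14.6%.

%OS ≈ 14.6%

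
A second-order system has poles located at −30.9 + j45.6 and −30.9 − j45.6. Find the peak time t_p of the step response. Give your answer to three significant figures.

t_p ≈ 0.0689 s

t_p = π/ω_d with ω_d = 45.6 (the imaginary part), so t_p = 0.0689 s.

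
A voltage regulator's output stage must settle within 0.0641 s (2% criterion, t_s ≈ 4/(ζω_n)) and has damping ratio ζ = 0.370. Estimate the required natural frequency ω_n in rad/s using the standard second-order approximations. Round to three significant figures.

ω_n ≈ 169 rad/s

Rearranging t_s ≈ 4/(ζω_n) gives ω_n = 4/(ζ·t_s) = 4/(0.370 × 0.0641) = 169 rad/s.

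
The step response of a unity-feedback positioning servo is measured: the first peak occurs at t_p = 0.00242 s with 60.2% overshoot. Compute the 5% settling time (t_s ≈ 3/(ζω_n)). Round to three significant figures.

t_s ≈ 0.0143 s

The overshoot fixes ζ = −ln(OS)/√(π²+ln²(OS)) = 0.159.
From t_p = π/ω_d, ω_d = π/0.00242 = 1300 rad/s, so ω_n = ω_d/√(1−ζ²) = 1320 rad/s.
t_s ≈ 3/(ζω_n) = 3/(0.159·1320) = 0.0143 s.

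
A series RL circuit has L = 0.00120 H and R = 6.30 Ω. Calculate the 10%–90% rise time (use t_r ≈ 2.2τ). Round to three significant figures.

τ = L/R = 0.00120/6.30 = 0.000190 s.
t_r ≈ 2.2τ = 0.000419 s.

t_r ≈ 0.000419 s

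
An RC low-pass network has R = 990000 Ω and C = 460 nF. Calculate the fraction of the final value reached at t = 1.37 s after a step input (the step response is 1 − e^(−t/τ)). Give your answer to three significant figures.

τ = RC = 990000 × 460 nF = 0.455 s.
y(t)/y_∞ = 1 − e^(−t/τ) = 1 − e^(−1.37/0.455) = 1 − e^(−3.01) = 0.951.

y/y_∞ ≈ 0.951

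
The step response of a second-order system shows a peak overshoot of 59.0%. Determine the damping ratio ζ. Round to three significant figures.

ζ = −ln(OS)/√(π² + (ln OS)²). With OS = 0.590, ln OS = −0.5276 and ζ = 0.5276/3.186 = 0.166.

ζ ≈ 0.166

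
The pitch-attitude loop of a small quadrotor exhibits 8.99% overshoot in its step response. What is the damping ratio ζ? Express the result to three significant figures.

Inverting the overshoot relation: ζ = |ln 0.0899|/√(π² + ln²0.0899) = 0.609.

ζ ≈ 0.609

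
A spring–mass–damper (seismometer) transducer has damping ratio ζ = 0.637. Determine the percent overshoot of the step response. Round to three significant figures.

For an underdamped second-order system, %OS = 100·exp(−πζ/√(1−ζ²)).
πζ/√(1−ζ²) = π·0.637/√(1−0.406) = 2.596, so %OS = 100·e^(−2.596) = 7.46%.

%OS ≈ 7.46%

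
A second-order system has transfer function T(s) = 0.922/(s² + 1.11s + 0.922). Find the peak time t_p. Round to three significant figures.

Matching coefficients with s² + 2ζω_n s + ω_n² gives ω_n² = 0.922 ⇒ ω_n = 0.960 rad/s, and ζ = 1.11/(2ω_n) = 0.578.
The damped frequency ω_d = ω_n√(1−ζ²) = 0.784 rad/s. Then t_p = π/ω_d = 4.01 s.

t_p ≈ 4.01 s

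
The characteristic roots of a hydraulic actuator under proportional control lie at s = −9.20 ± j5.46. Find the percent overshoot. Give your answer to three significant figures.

%OS ≈ 0.502%

The poles are at −σ ± jω_d with σ = 9.20 and ω_d = 5.46, so ω_n = √(σ²+ω_d²) = 10.7 rad/s and ζ = σ/ω_n = 0.860.
%OS = 100 e^{−πζ/√(1−ζ²)} with ζ = 0.860 gives 0.502%.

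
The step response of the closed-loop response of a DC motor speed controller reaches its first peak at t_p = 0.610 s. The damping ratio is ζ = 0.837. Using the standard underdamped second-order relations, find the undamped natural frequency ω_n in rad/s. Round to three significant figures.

Peak time t_p = π/ω_d, so ω_d = π/t_p = π/0.610 = 5.15 rad/s.
ω_n = ω_d/√(1−ζ²) = 5.15/√0.299 = 9.41 rad/s.

ω_n ≈ 9.41 rad/s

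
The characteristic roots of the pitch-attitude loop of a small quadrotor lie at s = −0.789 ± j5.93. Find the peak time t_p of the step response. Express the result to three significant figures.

t_p ≈ 0.530 s

t_p = π/ω_d with ω_d = 5.93 (the imaginary part), so t_p = 0.530 s.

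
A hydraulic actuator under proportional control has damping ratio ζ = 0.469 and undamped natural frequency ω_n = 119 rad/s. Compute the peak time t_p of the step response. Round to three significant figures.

t_p ≈ 0.0299 s

The damped frequency is ω_d = ω_n√(1−ζ²) = 119·√(1−0.220) = 105 rad/s.
Peak time t_p = π/ω_d = π/105 = 0.0299 s.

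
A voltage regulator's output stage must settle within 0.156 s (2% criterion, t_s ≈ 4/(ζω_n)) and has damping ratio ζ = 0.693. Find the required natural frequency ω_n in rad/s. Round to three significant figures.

ω_n ≈ 37.0 rad/s

Rearranging t_s ≈ 4/(ζω_n) gives ω_n = 4/(ζ·t_s) = 4/(0.693 × 0.156) = 37.0 rad/s.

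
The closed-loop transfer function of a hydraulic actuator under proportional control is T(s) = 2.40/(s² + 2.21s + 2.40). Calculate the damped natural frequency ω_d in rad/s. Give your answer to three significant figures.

ω_d ≈ 1.09 rad/s

Matching coefficients with s² + 2ζω_n s + ω_n² gives ω_n² = 2.40 ⇒ ω_n = 1.55 rad/s, and ζ = 2.21/(2ω_n) = 0.713.
The damped frequency ω_d = ω_n√(1−ζ²) = 1.09 rad/s.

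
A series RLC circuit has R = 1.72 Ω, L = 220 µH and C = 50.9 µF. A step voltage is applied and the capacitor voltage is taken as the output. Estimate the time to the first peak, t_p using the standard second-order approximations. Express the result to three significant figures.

For a series RLC circuit (capacitor voltage as output), ω_n = 1/√(LC) = 1/√(220 µH · 50.9 µF) = 9450 rad/s.
ζ = (R/2)·√(C/L) = (1.72/2)·√(50.9 µF/220 µH) = 0.414.
The damped frequency ω_d = ω_n√(1−ζ²) = 8600 rad/s. t_p = π/ω_d = 0.000365 s.

t_p ≈ 0.000365 s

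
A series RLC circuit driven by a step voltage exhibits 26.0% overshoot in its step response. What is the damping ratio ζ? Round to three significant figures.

ζ ≈ 0.394

ζ = −ln(OS)/√(π² + (ln OS)²). With OS = 0.260, ln OS = −1.347 and ζ = 1.347/3.418 = 0.394.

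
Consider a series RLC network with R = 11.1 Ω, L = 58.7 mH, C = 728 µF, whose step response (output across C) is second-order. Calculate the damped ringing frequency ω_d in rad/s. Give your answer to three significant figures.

ω_d ≈ 120 rad/s

For a series RLC circuit (capacitor voltage as output), ω_n = 1/√(LC) = 1/√(58.7 mH · 728 µF) = 153 rad/s.
ζ = (R/2)·√(C/L) = (11.1/2)·√(728 µF/58.7 mH) = 0.618.
ω_d = ω_n√(1−ζ²) = 120 rad/s.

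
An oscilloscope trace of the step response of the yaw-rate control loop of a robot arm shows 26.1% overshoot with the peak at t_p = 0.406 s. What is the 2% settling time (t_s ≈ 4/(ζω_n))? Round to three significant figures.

t_s ≈ 1.21 s

The overshoot fixes ζ = −ln(OS)/√(π²+ln²(OS)) = 0.393.
t_p = π/ω_d ⇒ ω_d = 7.74 rad/s; then ω_n = ω_d/√(1−ζ²) = 8.42 rad/s.
t_s ≈ 4/(ζω_n) = 4/(0.393·8.42) = 1.21 s.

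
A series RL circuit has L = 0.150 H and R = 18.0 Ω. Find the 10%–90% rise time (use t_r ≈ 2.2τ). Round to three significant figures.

t_r ≈ 0.0183 s

τ = L/R = 0.150/18.0 = 0.00833 s.
t_r ≈ 2.2τ = 0.0183 s.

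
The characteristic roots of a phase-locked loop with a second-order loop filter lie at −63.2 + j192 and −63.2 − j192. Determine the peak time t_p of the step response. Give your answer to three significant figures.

t_p = π/ω_d with ω_d = 192 (the imaginary part), so t_p = 0.0164 s.

t_p ≈ 0.0164 s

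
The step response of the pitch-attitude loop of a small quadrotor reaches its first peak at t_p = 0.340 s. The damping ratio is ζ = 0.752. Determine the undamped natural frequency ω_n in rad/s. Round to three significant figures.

ω_n ≈ 14.0 rad/s

Peak time t_p = π/ω_d, so ω_d = π/t_p = π/0.340 = 9.24 rad/s.
ω_n = ω_d/√(1−ζ²) = 9.24/√0.434 = 14.0 rad/s.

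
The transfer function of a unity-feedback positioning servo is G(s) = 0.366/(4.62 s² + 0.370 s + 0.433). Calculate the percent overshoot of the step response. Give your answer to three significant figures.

%OS ≈ 66.1%

Dividing through by 4.62: denominator becomes s² + 0.08009 s + 0.09372.
So ω_n = √0.09372 = 0.306 rad/s and ζ = 0.08009/(2·0.306) = 0.131.
%OS = 100 e^{−πζ/√(1−ζ²)} with ζ = 0.131 gives 66.1%.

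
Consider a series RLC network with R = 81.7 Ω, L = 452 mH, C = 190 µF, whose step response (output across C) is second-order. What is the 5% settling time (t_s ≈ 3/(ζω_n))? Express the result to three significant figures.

t_s ≈ 0.0332 s

For a series RLC circuit (capacitor voltage as output), ω_n = 1/√(LC) = 1/√(452 mH · 190 µF) = 108 rad/s.
ζ = (R/2)·√(C/L) = (81.7/2)·√(190 µF/452 mH) = 0.838.
t_s ≈ 3/(ζω_n) = 0.0332 s.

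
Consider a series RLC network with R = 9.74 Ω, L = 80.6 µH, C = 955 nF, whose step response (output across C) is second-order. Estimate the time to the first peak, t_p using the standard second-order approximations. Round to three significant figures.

t_p ≈ 0.0000325 s

For a series RLC circuit (capacitor voltage as output), ω_n = 1/√(LC) = 1/√(80.6 µH · 955 nF) = 114000 rad/s.
ζ = (R/2)·√(C/L) = (9.74/2)·√(955 nF/80.6 µH) = 0.530.
The damped frequency ω_d = ω_n√(1−ζ²) = 96600 rad/s. t_p = π/ω_d = 0.0000325 s.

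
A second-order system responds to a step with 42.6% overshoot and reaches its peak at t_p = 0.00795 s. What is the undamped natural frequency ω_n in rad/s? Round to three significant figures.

ζ from %OS: ζ = |ln 0.426|/√(π²+ln²0.426) = 0.262.
t_p = π/ω_d ⇒ ω_d = 395 rad/s; then ω_n = ω_d/√(1−ζ²) = 409 rad/s.

ω_n ≈ 409 rad/s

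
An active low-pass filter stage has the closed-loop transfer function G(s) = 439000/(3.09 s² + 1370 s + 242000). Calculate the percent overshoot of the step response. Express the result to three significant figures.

Dividing through by 3.09: denominator becomes s² + 443.4 s + 78320.
So ω_n = √78320 = 280 rad/s and ζ = 443.4/(2·280) = 0.792.
Overshoot: exp(−π·0.792/√(1−0.792²)) = 0.0170, i.e. 1.70%.

%OS ≈ 1.70%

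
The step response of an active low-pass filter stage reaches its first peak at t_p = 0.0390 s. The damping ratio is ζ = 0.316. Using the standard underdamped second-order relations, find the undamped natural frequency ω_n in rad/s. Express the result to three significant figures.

Peak time t_p = π/ω_d, so ω_d = π/t_p = π/0.0390 = 80.6 rad/s.
ω_n = ω_d/√(1−ζ²) = 80.6/√0.900 = 84.9 rad/s.

ω_n ≈ 84.9 rad/s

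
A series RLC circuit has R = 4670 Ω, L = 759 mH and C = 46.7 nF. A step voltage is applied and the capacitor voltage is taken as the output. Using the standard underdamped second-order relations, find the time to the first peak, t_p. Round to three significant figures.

For a series RLC circuit (capacitor voltage as output), ω_n = 1/√(LC) = 1/√(759 mH · 46.7 nF) = 5310 rad/s.
ζ = (R/2)·√(C/L) = (4670/2)·√(46.7 nF/759 mH) = 0.579.
ω_d = ω_n√(1−ζ²) = 4330 rad/s. t_p = π/ω_d = 0.000726 s.

t_p ≈ 0.000726 s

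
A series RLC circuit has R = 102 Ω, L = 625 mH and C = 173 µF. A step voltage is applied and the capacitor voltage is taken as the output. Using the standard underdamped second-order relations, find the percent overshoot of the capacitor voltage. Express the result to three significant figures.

%OS ≈ 0.649%

For a series RLC circuit (capacitor voltage as output), ω_n = 1/√(LC) = 1/√(625 mH · 173 µF) = 96.2 rad/s.
ζ = (R/2)·√(C/L) = (102/2)·√(173 µF/625 mH) = 0.849.
%OS = 100·exp(−πζ/√(1−ζ²)) = 0.649%.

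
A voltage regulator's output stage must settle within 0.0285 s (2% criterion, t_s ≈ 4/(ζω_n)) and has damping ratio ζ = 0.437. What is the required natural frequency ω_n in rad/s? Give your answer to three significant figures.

ω_n ≈ 321 rad/s

Rearranging t_s ≈ 4/(ζω_n) gives ω_n = 4/(ζ·t_s) = 4/(0.437 × 0.0285) = 321 rad/s.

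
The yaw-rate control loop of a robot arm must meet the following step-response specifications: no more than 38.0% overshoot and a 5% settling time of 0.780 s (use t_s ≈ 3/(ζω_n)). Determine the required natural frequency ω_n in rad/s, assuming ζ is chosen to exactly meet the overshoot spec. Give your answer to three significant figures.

From %OS = 100·exp(−πζ/√(1−ζ²)), invert to get ζ = −ln(OS)/√(π² + ln²(OS)) with OS = 0.380.
−ln 0.380 = 0.9676, so ζ = 0.9676/√(π² + 0.9362) = 0.294.
From t_s ≈ 3/(ζω_n): ω_n = 3/(ζ·t_s) = 3/(0.294·0.780) = 13.1 rad/s.

ω_n ≈ 13.1 rad/s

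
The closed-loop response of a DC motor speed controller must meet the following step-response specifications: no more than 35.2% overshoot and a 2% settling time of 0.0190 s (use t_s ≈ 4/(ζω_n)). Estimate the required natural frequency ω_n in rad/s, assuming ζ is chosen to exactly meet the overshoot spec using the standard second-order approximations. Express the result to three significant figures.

ω_n ≈ 668 rad/s

Inverting the overshoot relation: ζ = |ln 0.352|/√(π² + ln²0.352) = 0.315.
Then ω_n = 4/(ζ t_s) = 4/(0.315 × 0.0190) = 668 rad/s.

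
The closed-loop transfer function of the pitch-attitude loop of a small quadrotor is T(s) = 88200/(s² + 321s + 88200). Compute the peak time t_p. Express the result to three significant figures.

t_p ≈ 0.0126 s

Matching coefficients with s² + 2ζω_n s + ω_n² gives ω_n² = 88200 ⇒ ω_n = 297 rad/s, and ζ = 321/(2ω_n) = 0.540.
ω_d = 297·√(1 − 0.540²) = 250 rad/s. Then t_p = π/ω_d = 0.0126 s.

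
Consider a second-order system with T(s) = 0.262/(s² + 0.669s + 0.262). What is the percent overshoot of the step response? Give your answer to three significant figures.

Matching coefficients with s² + 2ζω_n s + ω_n² gives ω_n² = 0.262 ⇒ ω_n = 0.512 rad/s, and ζ = 0.669/(2ω_n) = 0.653.
%OS = 100 e^{−πζ/√(1−ζ²)} with ζ = 0.653 gives 6.64%.

%OS ≈ 6.64%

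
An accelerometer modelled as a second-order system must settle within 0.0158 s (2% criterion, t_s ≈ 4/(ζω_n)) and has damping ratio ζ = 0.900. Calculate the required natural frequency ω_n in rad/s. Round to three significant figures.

Rearranging t_s ≈ 4/(ζω_n) gives ω_n = 4/(ζ·t_s) = 4/(0.900 × 0.0158) = 281 rad/s.

ω_n ≈ 281 rad/s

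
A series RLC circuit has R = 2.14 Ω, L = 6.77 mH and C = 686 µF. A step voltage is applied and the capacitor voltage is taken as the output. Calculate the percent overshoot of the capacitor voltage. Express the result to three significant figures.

For a series RLC circuit (capacitor voltage as output), ω_n = 1/√(LC) = 1/√(6.77 mH · 686 µF) = 464 rad/s.
ζ = (R/2)·√(C/L) = (2.14/2)·√(686 µF/6.77 mH) = 0.341.
%OS = 100 e^{−πζ/√(1−ζ²)} with ζ = 0.341 gives 32.0%.

%OS ≈ 32.0%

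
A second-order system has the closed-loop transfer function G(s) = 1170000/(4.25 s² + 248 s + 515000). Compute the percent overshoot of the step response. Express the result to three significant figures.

%OS ≈ 76.8%

Dividing through by 4.25: denominator becomes s² + 58.35 s + 121200.
So ω_n = √121200 = 348 rad/s and ζ = 58.35/(2·348) = 0.0838.
%OS = 100·exp(−πζ/√(1−ζ²)) = 76.8%.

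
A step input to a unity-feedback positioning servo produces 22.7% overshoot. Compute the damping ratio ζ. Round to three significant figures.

ζ = −ln(OS)/√(π² + (ln OS)²). With OS = 0.227, ln OS = −1.483 and ζ = 1.483/3.474 = 0.427.

ζ ≈ 0.427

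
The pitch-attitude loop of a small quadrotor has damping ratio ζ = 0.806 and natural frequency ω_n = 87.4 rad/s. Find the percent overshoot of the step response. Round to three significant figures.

%OS ≈ 1.39%

For an underdamped second-order system, %OS = 100·exp(−πζ/√(1−ζ²)).
πζ/√(1−ζ²) = π·0.806/√(1−0.650) = 4.278, so %OS = 100·e^(−4.278) = 1.39%.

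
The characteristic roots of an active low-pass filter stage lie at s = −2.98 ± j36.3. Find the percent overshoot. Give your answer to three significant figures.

%OS ≈ 77.3%

The poles are at −σ ± jω_d with σ = 2.98 and ω_d = 36.3, so ω_n = √(σ²+ω_d²) = 36.4 rad/s and ζ = σ/ω_n = 0.0818.
Overshoot: exp(−π·0.0818/√(1−0.0818²)) = 0.773, i.e. 77.3%.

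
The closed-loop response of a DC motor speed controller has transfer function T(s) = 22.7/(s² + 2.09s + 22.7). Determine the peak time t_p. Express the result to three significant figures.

Matching coefficients with s² + 2ζω_n s + ω_n² gives ω_n² = 22.7 ⇒ ω_n = 4.76 rad/s, and ζ = 2.09/(2ω_n) = 0.219.
ω_d = ω_n√(1−ζ²) = 4.65 rad/s. Then t_p = π/ω_d = 0.676 s.

t_p ≈ 0.676 s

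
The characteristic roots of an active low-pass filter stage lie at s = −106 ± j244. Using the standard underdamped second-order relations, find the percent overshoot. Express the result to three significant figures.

%OS ≈ 25.5%

The poles are at −σ ± jω_d with σ = 106 and ω_d = 244, so ω_n = √(σ²+ω_d²) = 266 rad/s and ζ = σ/ω_n = 0.398.
%OS = 100·exp(−πζ/√(1−ζ²)) = 25.5%.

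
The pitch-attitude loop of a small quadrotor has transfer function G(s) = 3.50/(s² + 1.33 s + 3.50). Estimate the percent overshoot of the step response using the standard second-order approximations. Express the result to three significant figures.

Comparing the denominator to s² + 2ζω_n s + ω_n²: ω_n = √3.50 = 1.87 rad/s, and 2ζω_n = 1.33 so ζ = 1.33/(2·1.87) = 0.355.
%OS = 100·exp(−πζ/√(1−ζ²)) = 30.3%.

%OS ≈ 30.3%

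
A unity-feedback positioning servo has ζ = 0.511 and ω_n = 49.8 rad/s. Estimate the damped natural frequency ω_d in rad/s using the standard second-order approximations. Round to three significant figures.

ω_d = ω_n√(1−ζ²) = 49.8·√0.739 = 42.8 rad/s.

ω_d ≈ 42.8 rad/s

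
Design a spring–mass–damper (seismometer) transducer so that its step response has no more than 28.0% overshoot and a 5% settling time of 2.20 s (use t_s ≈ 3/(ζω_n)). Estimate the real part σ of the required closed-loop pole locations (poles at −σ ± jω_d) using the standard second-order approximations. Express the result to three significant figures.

σ ≈ 1.36

The settling-time spec alone fixes σ = ζω_n = 3/t_s = 3/2.20 = 1.36.
(Overshoot then fixes ζ = 0.376 and hence ω_d = σ·√(1−ζ²)/ζ = 3.37 rad/s.)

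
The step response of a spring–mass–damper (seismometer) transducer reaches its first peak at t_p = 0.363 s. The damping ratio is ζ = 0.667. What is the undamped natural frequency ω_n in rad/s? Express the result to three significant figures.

Peak time t_p = π/ω_d, so ω_d = π/t_p = π/0.363 = 8.65 rad/s.
ω_n = ω_d/√(1−ζ²) = 8.65/√0.555 = 11.6 rad/s.

ω_n ≈ 11.6 rad/s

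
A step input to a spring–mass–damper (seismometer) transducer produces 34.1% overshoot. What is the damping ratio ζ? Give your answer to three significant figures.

ζ ≈ 0.324

Inverting the overshoot relation: ζ = |ln 0.341|/√(π² + ln²0.341) = 0.324.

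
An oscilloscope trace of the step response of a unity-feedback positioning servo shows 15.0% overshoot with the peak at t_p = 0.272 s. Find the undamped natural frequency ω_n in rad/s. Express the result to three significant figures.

From the overshoot, ζ = −ln(OS)/√(π²+ln²(OS)) = 0.517.
From t_p = π/ω_d, ω_d = π/0.272 = 11.5 rad/s, so ω_n = ω_d/√(1−ζ²) = 13.5 rad/s.

ω_n ≈ 13.5 rad/s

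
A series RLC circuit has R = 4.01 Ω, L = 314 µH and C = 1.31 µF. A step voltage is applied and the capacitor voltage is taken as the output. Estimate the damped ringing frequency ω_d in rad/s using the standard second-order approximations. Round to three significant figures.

ω_d ≈ 48900 rad/s

For a series RLC circuit (capacitor voltage as output), ω_n = 1/√(LC) = 1/√(314 µH · 1.31 µF) = 49300 rad/s.
ζ = (R/2)·√(C/L) = (4.01/2)·√(1.31 µF/314 µH) = 0.130.
ω_d = ω_n√(1−ζ²) = 48900 rad/s.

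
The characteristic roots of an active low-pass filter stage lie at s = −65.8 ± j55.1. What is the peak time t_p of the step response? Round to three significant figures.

t_p ≈ 0.0570 s

t_p = π/ω_d with ω_d = 55.1 (the imaginary part), so t_p = 0.0570 s.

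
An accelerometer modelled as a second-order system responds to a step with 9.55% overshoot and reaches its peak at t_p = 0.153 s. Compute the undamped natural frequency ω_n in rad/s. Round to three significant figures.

The overshoot fixes ζ = −ln(OS)/√(π²+ln²(OS)) = 0.599.
t_p = π/ω_d ⇒ ω_d = 20.5 rad/s; then ω_n = ω_d/√(1−ζ²) = 25.6 rad/s.

ω_n ≈ 25.6 rad/s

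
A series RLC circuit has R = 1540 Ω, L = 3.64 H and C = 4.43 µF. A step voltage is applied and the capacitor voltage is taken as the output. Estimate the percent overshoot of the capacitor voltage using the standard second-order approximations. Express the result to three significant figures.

%OS ≈ 0.636%

For a series RLC circuit (capacitor voltage as output), ω_n = 1/√(LC) = 1/√(3.64 H · 4.43 µF) = 249 rad/s.
ζ = (R/2)·√(C/L) = (1540/2)·√(4.43 µF/3.64 H) = 0.849.
%OS = 100 e^{−πζ/√(1−ζ²)} with ζ = 0.849 gives 0.636%.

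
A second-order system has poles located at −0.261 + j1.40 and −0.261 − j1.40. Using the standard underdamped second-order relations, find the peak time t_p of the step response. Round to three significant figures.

t_p = π/ω_d with ω_d = 1.40 (the imaginary part), so t_p = 2.24 s.

t_p ≈ 2.24 s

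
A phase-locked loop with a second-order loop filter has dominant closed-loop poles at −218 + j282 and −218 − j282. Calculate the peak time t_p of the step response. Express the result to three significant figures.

t_p ≈ 0.0111 s

t_p = π/ω_d with ω_d = 282 (the imaginary part), so t_p = 0.0111 s.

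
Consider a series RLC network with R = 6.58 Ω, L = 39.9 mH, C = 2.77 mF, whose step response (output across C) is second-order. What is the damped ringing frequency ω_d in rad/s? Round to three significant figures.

ω_d ≈ 47.4 rad/s

For a series RLC circuit (capacitor voltage as output), ω_n = 1/√(LC) = 1/√(39.9 mH · 2.77 mF) = 95.1 rad/s.
ζ = (R/2)·√(C/L) = (6.58/2)·√(2.77 mF/39.9 mH) = 0.867.
ω_d = ω_n√(1−ζ²) = 47.4 rad/s.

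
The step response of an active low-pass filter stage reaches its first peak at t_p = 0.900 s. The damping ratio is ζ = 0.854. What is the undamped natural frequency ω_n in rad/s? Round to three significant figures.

Peak time t_p = π/ω_d, so ω_d = π/t_p = π/0.900 = 3.49 rad/s.
ω_n = ω_d/√(1−ζ²) = 3.49/√0.271 = 6.71 rad/s.

ω_n ≈ 6.71 rad/s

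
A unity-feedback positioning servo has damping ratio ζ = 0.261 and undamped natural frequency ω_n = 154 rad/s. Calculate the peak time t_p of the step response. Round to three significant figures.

t_p ≈ 0.0211 s

The damped frequency is ω_d = ω_n√(1−ζ²) = 154·√(1−0.0681) = 149 rad/s.
Peak time t_p = π/ω_d = π/149 = 0.0211 s.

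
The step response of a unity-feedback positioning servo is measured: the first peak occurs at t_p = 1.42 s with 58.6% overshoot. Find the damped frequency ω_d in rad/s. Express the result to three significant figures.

t_p = π/ω_d, so ω_d = π/1.42 = 2.21 rad/s.

ω_d ≈ 2.21 rad/s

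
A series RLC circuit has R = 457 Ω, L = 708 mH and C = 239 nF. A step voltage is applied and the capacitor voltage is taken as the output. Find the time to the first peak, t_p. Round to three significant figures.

For a series RLC circuit (capacitor voltage as output), ω_n = 1/√(LC) = 1/√(708 mH · 239 nF) = 2430 rad/s.
ζ = (R/2)·√(C/L) = (457/2)·√(239 nF/708 mH) = 0.133.
ω_d = ω_n√(1−ζ²) = 2410 rad/s. t_p = π/ω_d = 0.00130 s.

t_p ≈ 0.00130 s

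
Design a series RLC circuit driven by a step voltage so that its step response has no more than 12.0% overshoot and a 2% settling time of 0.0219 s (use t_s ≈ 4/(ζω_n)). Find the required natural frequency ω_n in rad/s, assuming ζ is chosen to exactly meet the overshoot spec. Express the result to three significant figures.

ζ = −ln(OS)/√(π² + (ln OS)²). With OS = 0.120, ln OS = −2.120 and ζ = 2.120/3.790 = 0.559.
Then ω_n = 4/(ζ t_s) = 4/(0.559 × 0.0219) = 326 rad/s.

ω_n ≈ 326 rad/s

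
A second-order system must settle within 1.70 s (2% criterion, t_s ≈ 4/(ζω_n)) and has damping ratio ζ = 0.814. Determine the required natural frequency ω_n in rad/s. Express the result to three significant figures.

ω_n ≈ 2.89 rad/s

Rearranging t_s ≈ 4/(ζω_n) gives ω_n = 4/(ζ·t_s) = 4/(0.814 × 1.70) = 2.89 rad/s.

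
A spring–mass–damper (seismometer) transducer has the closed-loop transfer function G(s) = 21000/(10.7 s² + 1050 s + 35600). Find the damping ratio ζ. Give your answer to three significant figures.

ζ ≈ 0.851

Dividing through by 10.7: denominator becomes s² + 98.13 s + 3327.
So ω_n = √3327 = 57.7 rad/s and ζ = 98.13/(2·57.7) = 0.851.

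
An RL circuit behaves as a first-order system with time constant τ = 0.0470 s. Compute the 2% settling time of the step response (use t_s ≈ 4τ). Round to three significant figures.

t_s ≈ 0.188 s

t_s ≈ 4τ = 0.188 s.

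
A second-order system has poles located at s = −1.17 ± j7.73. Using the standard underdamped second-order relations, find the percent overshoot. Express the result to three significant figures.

|pole| = ω_n = √(1.17² + 7.73²) = 7.82 rad/s; ζ = cos θ = σ/ω_n = 0.150.
%OS = 100 e^{−πζ/√(1−ζ²)} with ζ = 0.150 gives 62.2%.

%OS ≈ 62.2%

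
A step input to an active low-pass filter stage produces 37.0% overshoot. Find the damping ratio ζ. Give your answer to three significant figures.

ζ = −ln(OS)/√(π² + (ln OS)²). With OS = 0.370, ln OS = −0.9943 and ζ = 0.9943/3.295 = 0.302.

ζ ≈ 0.302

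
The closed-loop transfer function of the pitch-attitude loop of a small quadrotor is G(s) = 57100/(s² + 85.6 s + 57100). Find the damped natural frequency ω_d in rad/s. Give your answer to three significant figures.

Matching coefficients with s² + 2ζω_n s + ω_n² gives ω_n² = 57100 ⇒ ω_n = 239 rad/s, and ζ = 85.6/(2ω_n) = 0.179.
The damped frequency ω_d = ω_n√(1−ζ²) = 235 rad/s.

ω_d ≈ 235 rad/s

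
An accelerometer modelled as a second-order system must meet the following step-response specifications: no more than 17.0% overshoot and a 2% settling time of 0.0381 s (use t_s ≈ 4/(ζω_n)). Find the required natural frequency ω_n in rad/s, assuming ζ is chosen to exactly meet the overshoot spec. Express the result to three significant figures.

ω_n ≈ 214 rad/s

Inverting the overshoot relation: ζ = |ln 0.170|/√(π² + ln²0.170) = 0.491.
Then ω_n = 4/(ζ t_s) = 4/(0.491 × 0.0381) = 214 rad/s.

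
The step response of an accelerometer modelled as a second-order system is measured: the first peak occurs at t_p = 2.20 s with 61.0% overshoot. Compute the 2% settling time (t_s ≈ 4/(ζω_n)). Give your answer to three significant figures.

ζ from %OS: ζ = |ln 0.610|/√(π²+ln²0.610) = 0.155.
t_p = π/ω_d ⇒ ω_d = 1.43 rad/s; then ω_n = ω_d/√(1−ζ²) = 1.45 rad/s.
t_s ≈ 4/(ζω_n) = 4/(0.155·1.45) = 17.8 s.

t_s ≈ 17.8 s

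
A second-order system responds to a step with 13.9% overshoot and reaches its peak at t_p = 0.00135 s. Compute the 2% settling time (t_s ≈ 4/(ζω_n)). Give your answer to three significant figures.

t_s ≈ 0.00274 s

ζ from %OS: ζ = |ln 0.139|/√(π²+ln²0.139) = 0.532.
From t_p = π/ω_d, ω_d = π/0.00135 = 2330 rad/s, so ω_n = ω_d/√(1−ζ²) = 2750 rad/s.
t_s ≈ 4/(ζω_n) = 4/(0.532·2750) = 0.00274 s.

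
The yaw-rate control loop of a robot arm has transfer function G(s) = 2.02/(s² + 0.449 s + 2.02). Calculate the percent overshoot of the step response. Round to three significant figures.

Comparing the denominator to s² + 2ζω_n s + ω_n²: ω_n = √2.02 = 1.42 rad/s, and 2ζω_n = 0.449 so ζ = 0.449/(2·1.42) = 0.158.
Overshoot: exp(−π·0.158/√(1−0.158²)) = 0.605, i.e. 60.5%.

%OS ≈ 60.5%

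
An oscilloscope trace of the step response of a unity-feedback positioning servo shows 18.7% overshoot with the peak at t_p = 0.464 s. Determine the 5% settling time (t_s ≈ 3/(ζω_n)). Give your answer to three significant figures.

t_s ≈ 0.830 s

The overshoot fixes ζ = −ln(OS)/√(π²+ln²(OS)) = 0.471.
From t_p = π/ω_d, ω_d = π/0.464 = 6.77 rad/s, so ω_n = ω_d/√(1−ζ²) = 7.67 rad/s.
t_s ≈ 3/(ζω_n) = 3/(0.471·7.67) = 0.830 s.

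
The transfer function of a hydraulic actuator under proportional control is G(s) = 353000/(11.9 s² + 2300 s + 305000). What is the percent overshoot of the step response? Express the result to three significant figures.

Dividing through by 11.9: denominator becomes s² + 193.3 s + 25630.
So ω_n = √25630 = 160 rad/s and ζ = 193.3/(2·160) = 0.604.
%OS = 100·exp(−πζ/√(1−ζ²)) = 9.27%.

%OS ≈ 9.27%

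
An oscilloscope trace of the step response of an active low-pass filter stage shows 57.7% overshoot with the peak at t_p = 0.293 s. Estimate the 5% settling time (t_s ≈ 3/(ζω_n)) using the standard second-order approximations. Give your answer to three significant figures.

t_s ≈ 1.60 s

The overshoot fixes ζ = −ln(OS)/√(π²+ln²(OS)) = 0.172.
From t_p = π/ω_d, ω_d = π/0.293 = 10.7 rad/s, so ω_n = ω_d/√(1−ζ²) = 10.9 rad/s.
t_s ≈ 3/(ζω_n) = 3/(0.172·10.9) = 1.60 s.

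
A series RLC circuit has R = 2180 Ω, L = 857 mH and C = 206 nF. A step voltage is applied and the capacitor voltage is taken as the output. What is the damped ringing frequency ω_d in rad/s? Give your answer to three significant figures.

ω_d ≈ 2010 rad/s

For a series RLC circuit (capacitor voltage as output), ω_n = 1/√(LC) = 1/√(857 mH · 206 nF) = 2380 rad/s.
ζ = (R/2)·√(C/L) = (2180/2)·√(206 nF/857 mH) = 0.534.
ω_d = 2380·√(1 − 0.534²) = 2010 rad/s.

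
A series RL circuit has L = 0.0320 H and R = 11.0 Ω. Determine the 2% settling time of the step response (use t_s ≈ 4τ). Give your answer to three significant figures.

τ = L/R = 0.0320/11.0 = 0.00291 s.
t_s ≈ 4τ = 0.0116 s.

t_s ≈ 0.0116 s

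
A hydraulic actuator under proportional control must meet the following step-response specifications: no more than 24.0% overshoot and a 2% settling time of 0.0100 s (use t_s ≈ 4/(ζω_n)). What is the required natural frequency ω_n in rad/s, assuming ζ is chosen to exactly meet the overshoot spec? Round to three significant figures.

From %OS = 100·exp(−πζ/√(1−ζ²)), invert to get ζ = −ln(OS)/√(π² + ln²(OS)) with OS = 0.240.
−ln 0.240 = 1.427, so ζ = 1.427/√(π² + 2.037) = 0.414.
From t_s ≈ 4/(ζω_n): ω_n = 4/(ζ·t_s) = 4/(0.414·0.0100) = 967 rad/s.

ω_n ≈ 967 rad/s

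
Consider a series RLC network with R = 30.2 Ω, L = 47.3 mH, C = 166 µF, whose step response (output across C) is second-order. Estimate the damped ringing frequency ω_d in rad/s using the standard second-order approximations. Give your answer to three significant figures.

For a series RLC circuit (capacitor voltage as output), ω_n = 1/√(LC) = 1/√(47.3 mH · 166 µF) = 357 rad/s.
ζ = (R/2)·√(C/L) = (30.2/2)·√(166 µF/47.3 mH) = 0.895.
ω_d = ω_n√(1−ζ²) = 160 rad/s.

ω_d ≈ 160 rad/s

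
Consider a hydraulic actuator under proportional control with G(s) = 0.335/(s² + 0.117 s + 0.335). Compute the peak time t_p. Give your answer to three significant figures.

Matching coefficients with s² + 2ζω_n s + ω_n² gives ω_n² = 0.335 ⇒ ω_n = 0.579 rad/s, and ζ = 0.117/(2ω_n) = 0.101.
ω_d = 0.579·√(1 − 0.101²) = 0.576 rad/s. Then t_p = π/ω_d = 5.46 s.

t_p ≈ 5.46 s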